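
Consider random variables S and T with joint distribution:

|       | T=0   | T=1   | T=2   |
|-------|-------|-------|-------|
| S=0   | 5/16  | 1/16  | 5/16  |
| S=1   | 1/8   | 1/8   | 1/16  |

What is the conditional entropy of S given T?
Marginal P(T) (column sums):
  P(T=0) = 5/16 + 1/8 = 7/16
  P(T=1) = 1/16 + 1/8 = 3/16
  P(T=2) = 5/16 + 1/16 = 3/8

H(S|T) = -Σ P(S,T)·log₂ P(S|T), where P(S|T) = P(S,T) / P(T)
  (S=0,T=0): P(S|T) = (5/16)/(7/16) = 5/7;  -(5/16)·log₂(5/7) = 0.1517
  (S=0,T=1): P(S|T) = (1/16)/(3/16) = 1/3;  -(1/16)·log₂(1/3) = 0.0991
  (S=0,T=2): P(S|T) = (5/16)/(3/8) = 5/6;  -(5/16)·log₂(5/6) = 0.0822
  (S=1,T=0): P(S|T) = (1/8)/(7/16) = 2/7;  -(1/8)·log₂(2/7) = 0.2259
  (S=1,T=1): P(S|T) = (1/8)/(3/16) = 2/3;  -(1/8)·log₂(2/3) = 0.0731
  (S=1,T=2): P(S|T) = (1/16)/(3/8) = 1/6;  -(1/16)·log₂(1/6) = 0.1616
H(S|T) = 0.1517 + 0.0991 + 0.0822 + 0.2259 + 0.0731 + 0.1616
  = 0.7936 bits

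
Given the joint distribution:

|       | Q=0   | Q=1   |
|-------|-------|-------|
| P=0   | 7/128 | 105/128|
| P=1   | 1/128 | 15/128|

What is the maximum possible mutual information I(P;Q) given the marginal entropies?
The upper bound on mutual information is I(P;Q) ≤ min(H(P), H(Q)).

Marginal P(P) (row sums):
  P(P=0) = 7/128 + 105/128 = 7/8
  P(P=1) = 1/128 + 15/128 = 1/8
Marginal P(Q) (column sums):
  P(Q=0) = 7/128 + 1/128 = 1/16
  P(Q=1) = 105/128 + 15/128 = 15/16

H(P) = -[(7/8)·log₂(7/8) + (1/8)·log₂(1/8)]
  = 0.1686 + 0.3750
  = 0.5436 bits
H(Q) = -[(1/16)·log₂(1/16) + (15/16)·log₂(15/16)]
  = 0.2500 + 0.0873
  = 0.3373 bits

Maximum possible I(P;Q) = min(0.5436, 0.3373) = 0.3373 bits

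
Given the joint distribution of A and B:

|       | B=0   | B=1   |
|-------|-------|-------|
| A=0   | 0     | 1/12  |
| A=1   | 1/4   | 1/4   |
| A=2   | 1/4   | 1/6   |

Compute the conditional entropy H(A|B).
Marginal P(B) (column sums):
  P(B=0) = 0 + 1/4 + 1/4 = 1/2
  P(B=1) = 1/12 + 1/4 + 1/6 = 1/2

H(A|B) = -Σ P(A,B)·log₂ P(A|B), where P(A|B) = P(A,B) / P(B)
  (cells with P(A,B) = 0 contribute 0)
  (A=0,B=1): P(A|B) = (1/12)/(1/2) = 1/6;  -(1/12)·log₂(1/6) = 0.2154
  (A=1,B=0): P(A|B) = (1/4)/(1/2) = 1/2;  -(1/4)·log₂(1/2) = 0.2500
  (A=1,B=1): P(A|B) = (1/4)/(1/2) = 1/2;  -(1/4)·log₂(1/2) = 0.2500
  (A=2,B=0): P(A|B) = (1/4)/(1/2) = 1/2;  -(1/4)·log₂(1/2) = 0.2500
  (A=2,B=1): P(A|B) = (1/6)/(1/2) = 1/3;  -(1/6)·log₂(1/3) = 0.2642
H(A|B) = 0.2154 + 0.2500 + 0.2500 + 0.2500 + 0.2642
  = 1.2296 bits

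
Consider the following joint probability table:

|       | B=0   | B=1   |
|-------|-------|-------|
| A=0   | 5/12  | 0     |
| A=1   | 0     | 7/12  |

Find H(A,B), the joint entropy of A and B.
H(A,B) = -Σ P(A,B) log₂ P(A,B), summed over the non-zero cells:
H(A,B) = -[(5/12)·log₂(5/12) + (7/12)·log₂(7/12)]
  = 0.5263 + 0.4536
  = 0.9799 bits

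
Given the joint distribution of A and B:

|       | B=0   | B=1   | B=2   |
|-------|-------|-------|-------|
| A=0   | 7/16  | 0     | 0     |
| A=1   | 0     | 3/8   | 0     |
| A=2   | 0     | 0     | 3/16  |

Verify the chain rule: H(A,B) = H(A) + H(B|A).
Left side:
H(A,B) = -[(7/16)·log₂(7/16) + (3/8)·log₂(3/8) + (3/16)·log₂(3/16)]
  = 0.5218 + 0.5306 + 0.4528
  = 1.5052 bits

Right side:
Marginal P(A) (row sums):
  P(A=0) = 7/16 + 0 + 0 = 7/16
  P(A=1) = 0 + 3/8 + 0 = 3/8
  P(A=2) = 0 + 0 + 3/16 = 3/16
H(A) = -[(7/16)·log₂(7/16) + (3/8)·log₂(3/8) + (3/16)·log₂(3/16)]
  = 0.5218 + 0.5306 + 0.4528
  = 1.5052 bits
H(B|A) = -Σ P(A,B)·log₂ P(B|A), where P(B|A) = P(A,B) / P(A)
  (cells with P(A,B) = 0 contribute 0)
  (A=0,B=0): P(B|A) = (7/16)/(7/16) = 1;  -(7/16)·log₂(1) = 0.0000
  (A=1,B=1): P(B|A) = (3/8)/(3/8) = 1;  -(3/8)·log₂(1) = 0.0000
  (A=2,B=2): P(B|A) = (3/16)/(3/16) = 1;  -(3/16)·log₂(1) = 0.0000
H(B|A) = 0.0000 + 0.0000 + 0.0000
  = 0.0000 bits
H(A) + H(B|A) = 1.5052 + 0.0000 = 1.5052 bits

Both sides equal 1.5052 bits, so the chain rule holds ✓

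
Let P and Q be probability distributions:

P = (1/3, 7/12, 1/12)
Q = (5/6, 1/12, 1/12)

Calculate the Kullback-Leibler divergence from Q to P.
D(P||Q) = Σ P(i) log₂(P(i)/Q(i))
  i=0: (1/3) × log₂((1/3)/(5/6)) = (1/3) × log₂(2/5) = -0.4406
  i=1: (7/12) × log₂((7/12)/(1/12)) = (7/12) × log₂(7) = 1.6376
  i=2: (1/12) × log₂((1/12)/(1/12)) = (1/12) × log₂(1) = 0.0000
D(P||Q) = -0.4406 + 1.6376 + 0.0000
  = 1.1970 bits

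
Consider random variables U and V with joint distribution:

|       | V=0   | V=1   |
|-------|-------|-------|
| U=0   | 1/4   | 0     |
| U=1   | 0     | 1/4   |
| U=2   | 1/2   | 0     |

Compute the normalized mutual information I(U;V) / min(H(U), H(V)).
Marginal P(U) (row sums):
  P(U=0) = 1/4 + 0 = 1/4
  P(U=1) = 0 + 1/4 = 1/4
  P(U=2) = 1/2 + 0 = 1/2
Marginal P(V) (column sums):
  P(V=0) = 1/4 + 0 + 1/2 = 3/4
  P(V=1) = 0 + 1/4 + 0 = 1/4

H(U) = -[(1/4)·log₂(1/4) + (1/4)·log₂(1/4) + (1/2)·log₂(1/2)]
  = 0.5000 + 0.5000 + 0.5000
  = 1.5000 bits
H(V) = -[(3/4)·log₂(3/4) + (1/4)·log₂(1/4)]
  = 0.3113 + 0.5000
  = 0.8113 bits
H(U,V) = -[(1/4)·log₂(1/4) + (1/4)·log₂(1/4) + (1/2)·log₂(1/2)]
  = 0.5000 + 0.5000 + 0.5000
  = 1.5000 bits

I(U;V) = H(U) + H(V) - H(U,V)
  = 1.5000 + 0.8113 - 1.5000
  = 0.8113 bits

min(H(U), H(V)) = min(1.5000, 0.8113) = 0.8113 bits
Normalized MI = 0.8113 / 0.8113 = 1.0000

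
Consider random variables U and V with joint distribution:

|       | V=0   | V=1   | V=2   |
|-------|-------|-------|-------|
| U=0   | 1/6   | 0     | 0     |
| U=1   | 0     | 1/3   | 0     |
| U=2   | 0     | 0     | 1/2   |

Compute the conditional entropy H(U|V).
Marginal P(V) (column sums):
  P(V=0) = 1/6 + 0 + 0 = 1/6
  P(V=1) = 0 + 1/3 + 0 = 1/3
  P(V=2) = 0 + 0 + 1/2 = 1/2

H(U|V) = -Σ P(U,V)·log₂ P(U|V), where P(U|V) = P(U,V) / P(V)
  (cells with P(U,V) = 0 contribute 0)
  (U=0,V=0): P(U|V) = (1/6)/(1/6) = 1;  -(1/6)·log₂(1) = 0.0000
  (U=1,V=1): P(U|V) = (1/3)/(1/3) = 1;  -(1/3)·log₂(1) = 0.0000
  (U=2,V=2): P(U|V) = (1/2)/(1/2) = 1;  -(1/2)·log₂(1) = 0.0000
H(U|V) = 0.0000 + 0.0000 + 0.0000
  = 0.0000 bits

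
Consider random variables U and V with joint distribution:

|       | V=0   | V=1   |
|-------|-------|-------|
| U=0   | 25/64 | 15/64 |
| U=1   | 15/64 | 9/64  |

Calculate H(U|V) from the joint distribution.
Marginal P(V) (column sums):
  P(V=0) = 25/64 + 15/64 = 5/8
  P(V=1) = 15/64 + 9/64 = 3/8

H(U|V) = -Σ P(U,V)·log₂ P(U|V), where P(U|V) = P(U,V) / P(V)
  (U=0,V=0): P(U|V) = (25/64)/(5/8) = 5/8;  -(25/64)·log₂(5/8) = 0.2649
  (U=0,V=1): P(U|V) = (15/64)/(3/8) = 5/8;  -(15/64)·log₂(5/8) = 0.1589
  (U=1,V=0): P(U|V) = (15/64)/(5/8) = 3/8;  -(15/64)·log₂(3/8) = 0.3316
  (U=1,V=1): P(U|V) = (9/64)/(3/8) = 3/8;  -(9/64)·log₂(3/8) = 0.1990
H(U|V) = 0.2649 + 0.1589 + 0.3316 + 0.1990
  = 0.9544 bits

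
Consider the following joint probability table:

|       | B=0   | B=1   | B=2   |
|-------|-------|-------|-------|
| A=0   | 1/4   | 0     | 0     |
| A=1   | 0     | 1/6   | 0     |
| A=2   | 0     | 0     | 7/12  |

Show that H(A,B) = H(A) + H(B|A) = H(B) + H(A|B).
Marginal P(A) (row sums):
  P(A=0) = 1/4 + 0 + 0 = 1/4
  P(A=1) = 0 + 1/6 + 0 = 1/6
  P(A=2) = 0 + 0 + 7/12 = 7/12
Marginal P(B) (column sums):
  P(B=0) = 1/4 + 0 + 0 = 1/4
  P(B=1) = 0 + 1/6 + 0 = 1/6
  P(B=2) = 0 + 0 + 7/12 = 7/12

Decomposition 1: H(A) + H(B|A)
H(A) = -[(1/4)·log₂(1/4) + (1/6)·log₂(1/6) + (7/12)·log₂(7/12)]
  = 0.5000 + 0.4308 + 0.4536
  = 1.3844 bits
H(B|A) = -Σ P(A,B)·log₂ P(B|A), where P(B|A) = P(A,B) / P(A)
  (cells with P(A,B) = 0 contribute 0)
  (A=0,B=0): P(B|A) = (1/4)/(1/4) = 1;  -(1/4)·log₂(1) = 0.0000
  (A=1,B=1): P(B|A) = (1/6)/(1/6) = 1;  -(1/6)·log₂(1) = 0.0000
  (A=2,B=2): P(B|A) = (7/12)/(7/12) = 1;  -(7/12)·log₂(1) = 0.0000
H(B|A) = 0.0000 + 0.0000 + 0.0000
  = 0.0000 bits
H(A) + H(B|A) = 1.3844 + 0.0000 = 1.3844 bits

Decomposition 2: H(B) + H(A|B)
H(B) = -[(1/4)·log₂(1/4) + (1/6)·log₂(1/6) + (7/12)·log₂(7/12)]
  = 0.5000 + 0.4308 + 0.4536
  = 1.3844 bits
H(A|B) = -Σ P(A,B)·log₂ P(A|B), where P(A|B) = P(A,B) / P(B)
  (cells with P(A,B) = 0 contribute 0)
  (A=0,B=0): P(A|B) = (1/4)/(1/4) = 1;  -(1/4)·log₂(1) = 0.0000
  (A=1,B=1): P(A|B) = (1/6)/(1/6) = 1;  -(1/6)·log₂(1) = 0.0000
  (A=2,B=2): P(A|B) = (7/12)/(7/12) = 1;  -(7/12)·log₂(1) = 0.0000
H(A|B) = 0.0000 + 0.0000 + 0.0000
  = 0.0000 bits
H(B) + H(A|B) = 1.3844 + 0.0000 = 1.3844 bits

Direct computation of the joint entropy:
H(A,B) = -[(1/4)·log₂(1/4) + (1/6)·log₂(1/6) + (7/12)·log₂(7/12)]
  = 0.5000 + 0.4308 + 0.4536
  = 1.3844 bits

All three agree: H(A,B) = 1.3844 bits ✓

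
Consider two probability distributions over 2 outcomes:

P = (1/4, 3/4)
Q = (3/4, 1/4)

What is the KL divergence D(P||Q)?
D(P||Q) = Σ P(i) log₂(P(i)/Q(i))
  i=0: (1/4) × log₂((1/4)/(3/4)) = (1/4) × log₂(1/3) = -0.3962
  i=1: (3/4) × log₂((3/4)/(1/4)) = (3/4) × log₂(3) = 1.1887
D(P||Q) = -0.3962 + 1.1887
  = 0.7925 bits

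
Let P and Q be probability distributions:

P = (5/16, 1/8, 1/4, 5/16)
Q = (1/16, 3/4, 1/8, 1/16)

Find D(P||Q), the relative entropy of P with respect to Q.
D(P||Q) = Σ P(i) log₂(P(i)/Q(i))
  i=0: (5/16) × log₂((5/16)/(1/16)) = (5/16) × log₂(5) = 0.7256
  i=1: (1/8) × log₂((1/8)/(3/4)) = (1/8) × log₂(1/6) = -0.3231
  i=2: (1/4) × log₂((1/4)/(1/8)) = (1/4) × log₂(2) = 0.2500
  i=3: (5/16) × log₂((5/16)/(1/16)) = (5/16) × log₂(5) = 0.7256
D(P||Q) = 0.7256 - 0.3231 + 0.2500 + 0.7256
  = 1.3781 bits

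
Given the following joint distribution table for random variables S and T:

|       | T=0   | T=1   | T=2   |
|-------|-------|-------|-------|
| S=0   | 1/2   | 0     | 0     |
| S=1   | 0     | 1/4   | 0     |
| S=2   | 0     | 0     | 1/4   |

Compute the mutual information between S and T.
Marginal P(S) (row sums):
  P(S=0) = 1/2 + 0 + 0 = 1/2
  P(S=1) = 0 + 1/4 + 0 = 1/4
  P(S=2) = 0 + 0 + 1/4 = 1/4
Marginal P(T) (column sums):
  P(T=0) = 1/2 + 0 + 0 = 1/2
  P(T=1) = 0 + 1/4 + 0 = 1/4
  P(T=2) = 0 + 0 + 1/4 = 1/4

H(S) = -[(1/2)·log₂(1/2) + (1/4)·log₂(1/4) + (1/4)·log₂(1/4)]
  = 0.5000 + 0.5000 + 0.5000
  = 1.5000 bits
H(T) = -[(1/2)·log₂(1/2) + (1/4)·log₂(1/4) + (1/4)·log₂(1/4)]
  = 0.5000 + 0.5000 + 0.5000
  = 1.5000 bits
H(S,T) = -[(1/2)·log₂(1/2) + (1/4)·log₂(1/4) + (1/4)·log₂(1/4)]
  = 0.5000 + 0.5000 + 0.5000
  = 1.5000 bits

I(S;T) = H(S) + H(T) - H(S,T)
  = 1.5000 + 1.5000 - 1.5000
  = 1.5000 bits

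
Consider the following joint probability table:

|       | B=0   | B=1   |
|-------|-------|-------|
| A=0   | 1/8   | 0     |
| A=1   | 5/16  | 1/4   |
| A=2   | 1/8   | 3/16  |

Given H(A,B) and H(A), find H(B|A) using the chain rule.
From the chain rule: H(A,B) = H(A) + H(B|A)
Therefore: H(B|A) = H(A,B) - H(A)

H(A,B) = -[(1/8)·log₂(1/8) + (5/16)·log₂(5/16) + (1/4)·log₂(1/4) + (1/8)·log₂(1/8) + (3/16)·log₂(3/16)]
  = 0.3750 + 0.5244 + 0.5000 + 0.3750 + 0.4528
  = 2.2272 bits
Marginal P(A) (row sums):
  P(A=0) = 1/8 + 0 = 1/8
  P(A=1) = 5/16 + 1/4 = 9/16
  P(A=2) = 1/8 + 3/16 = 5/16
H(A) = -[(1/8)·log₂(1/8) + (9/16)·log₂(9/16) + (5/16)·log₂(5/16)]
  = 0.3750 + 0.4669 + 0.5244
  = 1.3663 bits

H(B|A) = 2.2272 - 1.3663 = 0.8609 bits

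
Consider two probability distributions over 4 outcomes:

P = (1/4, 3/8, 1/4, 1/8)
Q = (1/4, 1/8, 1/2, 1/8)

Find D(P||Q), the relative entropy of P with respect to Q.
D(P||Q) = Σ P(i) log₂(P(i)/Q(i))
  i=0: (1/4) × log₂((1/4)/(1/4)) = (1/4) × log₂(1) = 0.0000
  i=1: (3/8) × log₂((3/8)/(1/8)) = (3/8) × log₂(3) = 0.5944
  i=2: (1/4) × log₂((1/4)/(1/2)) = (1/4) × log₂(1/2) = -0.2500
  i=3: (1/8) × log₂((1/8)/(1/8)) = (1/8) × log₂(1) = 0.0000
D(P||Q) = 0.0000 + 0.5944 - 0.2500 + 0.0000
  = 0.3444 bits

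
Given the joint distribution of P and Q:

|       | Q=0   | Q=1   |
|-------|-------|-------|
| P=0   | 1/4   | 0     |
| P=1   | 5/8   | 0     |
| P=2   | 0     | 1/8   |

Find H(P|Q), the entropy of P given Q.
Marginal P(Q) (column sums):
  P(Q=0) = 1/4 + 5/8 + 0 = 7/8
  P(Q=1) = 0 + 0 + 1/8 = 1/8

H(P|Q) = -Σ P(P,Q)·log₂ P(P|Q), where P(P|Q) = P(P,Q) / P(Q)
  (cells with P(P,Q) = 0 contribute 0)
  (P=0,Q=0): P(P|Q) = (1/4)/(7/8) = 2/7;  -(1/4)·log₂(2/7) = 0.4518
  (P=1,Q=0): P(P|Q) = (5/8)/(7/8) = 5/7;  -(5/8)·log₂(5/7) = 0.3034
  (P=2,Q=1): P(P|Q) = (1/8)/(1/8) = 1;  -(1/8)·log₂(1) = 0.0000
H(P|Q) = 0.4518 + 0.3034 + 0.0000
  = 0.7552 bits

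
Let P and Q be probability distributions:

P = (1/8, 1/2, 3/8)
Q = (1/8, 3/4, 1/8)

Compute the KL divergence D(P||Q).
D(P||Q) = Σ P(i) log₂(P(i)/Q(i))
  i=0: (1/8) × log₂((1/8)/(1/8)) = (1/8) × log₂(1) = 0.0000
  i=1: (1/2) × log₂((1/2)/(3/4)) = (1/2) × log₂(2/3) = -0.2925
  i=2: (3/8) × log₂((3/8)/(1/8)) = (3/8) × log₂(3) = 0.5944
D(P||Q) = 0.0000 - 0.2925 + 0.5944
  = 0.3019 bits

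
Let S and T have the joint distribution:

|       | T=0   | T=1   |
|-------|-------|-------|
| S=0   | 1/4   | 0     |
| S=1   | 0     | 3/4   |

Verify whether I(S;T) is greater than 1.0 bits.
Marginal P(S) (row sums):
  P(S=0) = 1/4 + 0 = 1/4
  P(S=1) = 0 + 3/4 = 3/4
Marginal P(T) (column sums):
  P(T=0) = 1/4 + 0 = 1/4
  P(T=1) = 0 + 3/4 = 3/4

H(S) = -[(1/4)·log₂(1/4) + (3/4)·log₂(3/4)]
  = 0.5000 + 0.3113
  = 0.8113 bits
H(T) = -[(1/4)·log₂(1/4) + (3/4)·log₂(3/4)]
  = 0.5000 + 0.3113
  = 0.8113 bits
H(S,T) = -[(1/4)·log₂(1/4) + (3/4)·log₂(3/4)]
  = 0.5000 + 0.3113
  = 0.8113 bits

I(S;T) = H(S) + H(T) - H(S,T)
  = 0.8113 + 0.8113 - 0.8113
  = 0.8113 bits

No. I(S;T) = 0.8113 bits, which is ≤ 1.0 bits.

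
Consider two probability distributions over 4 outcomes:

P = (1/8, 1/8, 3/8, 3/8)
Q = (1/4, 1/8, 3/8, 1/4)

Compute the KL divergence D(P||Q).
D(P||Q) = Σ P(i) log₂(P(i)/Q(i))
  i=0: (1/8) × log₂((1/8)/(1/4)) = (1/8) × log₂(1/2) = -0.1250
  i=1: (1/8) × log₂((1/8)/(1/8)) = (1/8) × log₂(1) = 0.0000
  i=2: (3/8) × log₂((3/8)/(3/8)) = (3/8) × log₂(1) = 0.0000
  i=3: (3/8) × log₂((3/8)/(1/4)) = (3/8) × log₂(3/2) = 0.2194
D(P||Q) = -0.1250 + 0.0000 + 0.0000 + 0.2194
  = 0.0944 bits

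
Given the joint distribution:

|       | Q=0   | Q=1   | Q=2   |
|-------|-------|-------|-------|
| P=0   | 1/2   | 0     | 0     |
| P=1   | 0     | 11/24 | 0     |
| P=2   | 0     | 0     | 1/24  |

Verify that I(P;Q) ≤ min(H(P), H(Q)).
Marginal P(P) (row sums):
  P(P=0) = 1/2 + 0 + 0 = 1/2
  P(P=1) = 0 + 11/24 + 0 = 11/24
  P(P=2) = 0 + 0 + 1/24 = 1/24
Marginal P(Q) (column sums):
  P(Q=0) = 1/2 + 0 + 0 = 1/2
  P(Q=1) = 0 + 11/24 + 0 = 11/24
  P(Q=2) = 0 + 0 + 1/24 = 1/24

H(P) = -[(1/2)·log₂(1/2) + (11/24)·log₂(11/24) + (1/24)·log₂(1/24)]
  = 0.5000 + 0.5159 + 0.1910
  = 1.2069 bits
H(Q) = -[(1/2)·log₂(1/2) + (11/24)·log₂(11/24) + (1/24)·log₂(1/24)]
  = 0.5000 + 0.5159 + 0.1910
  = 1.2069 bits
H(P,Q) = -[(1/2)·log₂(1/2) + (11/24)·log₂(11/24) + (1/24)·log₂(1/24)]
  = 0.5000 + 0.5159 + 0.1910
  = 1.2069 bits

I(P;Q) = H(P) + H(Q) - H(P,Q)
  = 1.2069 + 1.2069 - 1.2069
  = 1.2069 bits

min(H(P), H(Q)) = min(1.2069, 1.2069) = 1.2069 bits
Since 1.2069 ≤ 1.2069, the bound is satisfied ✓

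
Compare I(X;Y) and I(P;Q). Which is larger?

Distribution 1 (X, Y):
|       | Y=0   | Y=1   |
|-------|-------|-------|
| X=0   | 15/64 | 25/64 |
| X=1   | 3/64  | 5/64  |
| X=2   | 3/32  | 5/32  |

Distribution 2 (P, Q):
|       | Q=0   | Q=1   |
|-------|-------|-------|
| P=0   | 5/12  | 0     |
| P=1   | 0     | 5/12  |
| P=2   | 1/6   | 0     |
Distribution 1 (X, Y):
Marginal P(X) (row sums):
  P(X=0) = 15/64 + 25/64 = 5/8
  P(X=1) = 3/64 + 5/64 = 1/8
  P(X=2) = 3/32 + 5/32 = 1/4
Marginal P(Y) (column sums):
  P(Y=0) = 15/64 + 3/64 + 3/32 = 3/8
  P(Y=1) = 25/64 + 5/64 + 5/32 = 5/8

H(X) = -[(5/8)·log₂(5/8) + (1/8)·log₂(1/8) + (1/4)·log₂(1/4)]
  = 0.4238 + 0.3750 + 0.5000
  = 1.2988 bits
H(Y) = -[(3/8)·log₂(3/8) + (5/8)·log₂(5/8)]
  = 0.5306 + 0.4238
  = 0.9544 bits
H(X,Y) = -[(15/64)·log₂(15/64) + (25/64)·log₂(25/64) + (3/64)·log₂(3/64) + (5/64)·log₂(5/64) + (3/32)·log₂(3/32) + (5/32)·log₂(5/32)]
  = 0.4906 + 0.5297 + 0.2070 + 0.2873 + 0.3202 + 0.4184
  = 2.2532 bits

I(X;Y) = H(X) + H(Y) - H(X,Y)
  = 1.2988 + 0.9544 - 2.2532
  = 0.0000 bits

Distribution 2 (P, Q):
Marginal P(P) (row sums):
  P(P=0) = 5/12 + 0 = 5/12
  P(P=1) = 0 + 5/12 = 5/12
  P(P=2) = 1/6 + 0 = 1/6
Marginal P(Q) (column sums):
  P(Q=0) = 5/12 + 0 + 1/6 = 7/12
  P(Q=1) = 0 + 5/12 + 0 = 5/12

H(P) = -[(5/12)·log₂(5/12) + (5/12)·log₂(5/12) + (1/6)·log₂(1/6)]
  = 0.5263 + 0.5263 + 0.4308
  = 1.4834 bits
H(Q) = -[(7/12)·log₂(7/12) + (5/12)·log₂(5/12)]
  = 0.4536 + 0.5263
  = 0.9799 bits
H(P,Q) = -[(5/12)·log₂(5/12) + (5/12)·log₂(5/12) + (1/6)·log₂(1/6)]
  = 0.5263 + 0.5263 + 0.4308
  = 1.4834 bits

I(P;Q) = H(P) + H(Q) - H(P,Q)
  = 1.4834 + 0.9799 - 1.4834
  = 0.9799 bits

I(P;Q) = 0.9799 bits > I(X;Y) = 0.0000 bits, so (P, Q) has the higher mutual information (stronger dependence).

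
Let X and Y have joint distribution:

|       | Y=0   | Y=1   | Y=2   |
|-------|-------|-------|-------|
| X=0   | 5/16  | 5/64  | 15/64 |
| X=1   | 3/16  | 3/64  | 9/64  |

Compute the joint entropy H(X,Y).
H(X,Y) = -Σ P(X,Y) log₂ P(X,Y), summed over the non-zero cells:
H(X,Y) = -[(5/16)·log₂(5/16) + (5/64)·log₂(5/64) + (15/64)·log₂(15/64) + (3/16)·log₂(3/16) + (3/64)·log₂(3/64) + (9/64)·log₂(9/64)]
  = 0.5244 + 0.2873 + 0.4906 + 0.4528 + 0.2070 + 0.3980
  = 2.3601 bits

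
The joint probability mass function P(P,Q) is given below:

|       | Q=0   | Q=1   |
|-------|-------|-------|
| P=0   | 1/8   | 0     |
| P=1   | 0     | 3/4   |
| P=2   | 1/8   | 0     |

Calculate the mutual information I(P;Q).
Marginal P(P) (row sums):
  P(P=0) = 1/8 + 0 = 1/8
  P(P=1) = 0 + 3/4 = 3/4
  P(P=2) = 1/8 + 0 = 1/8
Marginal P(Q) (column sums):
  P(Q=0) = 1/8 + 0 + 1/8 = 1/4
  P(Q=1) = 0 + 3/4 + 0 = 3/4

H(P) = -[(1/8)·log₂(1/8) + (3/4)·log₂(3/4) + (1/8)·log₂(1/8)]
  = 0.3750 + 0.3113 + 0.3750
  = 1.0613 bits
H(Q) = -[(1/4)·log₂(1/4) + (3/4)·log₂(3/4)]
  = 0.5000 + 0.3113
  = 0.8113 bits
H(P,Q) = -[(1/8)·log₂(1/8) + (3/4)·log₂(3/4) + (1/8)·log₂(1/8)]
  = 0.3750 + 0.3113 + 0.3750
  = 1.0613 bits

I(P;Q) = H(P) + H(Q) - H(P,Q)
  = 1.0613 + 0.8113 - 1.0613
  = 0.8113 bits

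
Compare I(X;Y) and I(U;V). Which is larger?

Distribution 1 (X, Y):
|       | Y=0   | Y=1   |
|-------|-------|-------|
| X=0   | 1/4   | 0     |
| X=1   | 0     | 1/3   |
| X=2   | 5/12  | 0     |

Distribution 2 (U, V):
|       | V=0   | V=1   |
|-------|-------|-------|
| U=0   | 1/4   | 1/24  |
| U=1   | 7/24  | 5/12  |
Distribution 1 (X, Y):
Marginal P(X) (row sums):
  P(X=0) = 1/4 + 0 = 1/4
  P(X=1) = 0 + 1/3 = 1/3
  P(X=2) = 5/12 + 0 = 5/12
Marginal P(Y) (column sums):
  P(Y=0) = 1/4 + 0 + 5/12 = 2/3
  P(Y=1) = 0 + 1/3 + 0 = 1/3

H(X) = -[(1/4)·log₂(1/4) + (1/3)·log₂(1/3) + (5/12)·log₂(5/12)]
  = 0.5000 + 0.5283 + 0.5263
  = 1.5546 bits
H(Y) = -[(2/3)·log₂(2/3) + (1/3)·log₂(1/3)]
  = 0.3900 + 0.5283
  = 0.9183 bits
H(X,Y) = -[(1/4)·log₂(1/4) + (1/3)·log₂(1/3) + (5/12)·log₂(5/12)]
  = 0.5000 + 0.5283 + 0.5263
  = 1.5546 bits

I(X;Y) = H(X) + H(Y) - H(X,Y)
  = 1.5546 + 0.9183 - 1.5546
  = 0.9183 bits

Distribution 2 (U, V):
Marginal P(U) (row sums):
  P(U=0) = 1/4 + 1/24 = 7/24
  P(U=1) = 7/24 + 5/12 = 17/24
Marginal P(V) (column sums):
  P(V=0) = 1/4 + 7/24 = 13/24
  P(V=1) = 1/24 + 5/12 = 11/24

H(U) = -[(7/24)·log₂(7/24) + (17/24)·log₂(17/24)]
  = 0.5185 + 0.3524
  = 0.8709 bits
H(V) = -[(13/24)·log₂(13/24) + (11/24)·log₂(11/24)]
  = 0.4791 + 0.5159
  = 0.9950 bits
H(U,V) = -[(1/4)·log₂(1/4) + (1/24)·log₂(1/24) + (7/24)·log₂(7/24) + (5/12)·log₂(5/12)]
  = 0.5000 + 0.1910 + 0.5185 + 0.5263
  = 1.7358 bits

I(U;V) = H(U) + H(V) - H(U,V)
  = 0.8709 + 0.9950 - 1.7358
  = 0.1301 bits

I(X;Y) = 0.9183 bits > I(U;V) = 0.1301 bits, so (X, Y) has the higher mutual information (stronger dependence).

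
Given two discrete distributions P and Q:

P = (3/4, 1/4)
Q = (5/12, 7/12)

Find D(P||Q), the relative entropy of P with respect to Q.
D(P||Q) = Σ P(i) log₂(P(i)/Q(i))
  i=0: (3/4) × log₂((3/4)/(5/12)) = (3/4) × log₂(9/5) = 0.6360
  i=1: (1/4) × log₂((1/4)/(7/12)) = (1/4) × log₂(3/7) = -0.3056
D(P||Q) = 0.6360 - 0.3056
  = 0.3304 bits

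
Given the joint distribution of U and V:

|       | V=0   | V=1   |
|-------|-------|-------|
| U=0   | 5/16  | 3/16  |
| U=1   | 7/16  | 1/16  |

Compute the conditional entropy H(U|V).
Marginal P(V) (column sums):
  P(V=0) = 5/16 + 7/16 = 3/4
  P(V=1) = 3/16 + 1/16 = 1/4

H(U|V) = -Σ P(U,V)·log₂ P(U|V), where P(U|V) = P(U,V) / P(V)
  (U=0,V=0): P(U|V) = (5/16)/(3/4) = 5/12;  -(5/16)·log₂(5/12) = 0.3947
  (U=0,V=1): P(U|V) = (3/16)/(1/4) = 3/4;  -(3/16)·log₂(3/4) = 0.0778
  (U=1,V=0): P(U|V) = (7/16)/(3/4) = 7/12;  -(7/16)·log₂(7/12) = 0.3402
  (U=1,V=1): P(U|V) = (1/16)/(1/4) = 1/4;  -(1/16)·log₂(1/4) = 0.1250
H(U|V) = 0.3947 + 0.0778 + 0.3402 + 0.1250
  = 0.9377 bits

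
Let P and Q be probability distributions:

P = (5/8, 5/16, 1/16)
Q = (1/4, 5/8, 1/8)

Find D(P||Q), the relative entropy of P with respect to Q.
D(P||Q) = Σ P(i) log₂(P(i)/Q(i))
  i=0: (5/8) × log₂((5/8)/(1/4)) = (5/8) × log₂(5/2) = 0.8262
  i=1: (5/16) × log₂((5/16)/(5/8)) = (5/16) × log₂(1/2) = -0.3125
  i=2: (1/16) × log₂((1/16)/(1/8)) = (1/16) × log₂(1/2) = -0.0625
D(P||Q) = 0.8262 - 0.3125 - 0.0625
  = 0.4512 bits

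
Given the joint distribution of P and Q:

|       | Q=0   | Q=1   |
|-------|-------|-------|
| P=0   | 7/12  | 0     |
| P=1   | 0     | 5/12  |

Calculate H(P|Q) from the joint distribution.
Marginal P(Q) (column sums):
  P(Q=0) = 7/12 + 0 = 7/12
  P(Q=1) = 0 + 5/12 = 5/12

H(P|Q) = -Σ P(P,Q)·log₂ P(P|Q), where P(P|Q) = P(P,Q) / P(Q)
  (cells with P(P,Q) = 0 contribute 0)
  (P=0,Q=0): P(P|Q) = (7/12)/(7/12) = 1;  -(7/12)·log₂(1) = 0.0000
  (P=1,Q=1): P(P|Q) = (5/12)/(5/12) = 1;  -(5/12)·log₂(1) = 0.0000
H(P|Q) = 0.0000 + 0.0000
  = 0.0000 bits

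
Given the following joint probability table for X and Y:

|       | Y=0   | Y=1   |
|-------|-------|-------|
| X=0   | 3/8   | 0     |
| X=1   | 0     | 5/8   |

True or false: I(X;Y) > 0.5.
Marginal P(X) (row sums):
  P(X=0) = 3/8 + 0 = 3/8
  P(X=1) = 0 + 5/8 = 5/8
Marginal P(Y) (column sums):
  P(Y=0) = 3/8 + 0 = 3/8
  P(Y=1) = 0 + 5/8 = 5/8

H(X) = -[(3/8)·log₂(3/8) + (5/8)·log₂(5/8)]
  = 0.5306 + 0.4238
  = 0.9544 bits
H(Y) = -[(3/8)·log₂(3/8) + (5/8)·log₂(5/8)]
  = 0.5306 + 0.4238
  = 0.9544 bits
H(X,Y) = -[(3/8)·log₂(3/8) + (5/8)·log₂(5/8)]
  = 0.5306 + 0.4238
  = 0.9544 bits

I(X;Y) = H(X) + H(Y) - H(X,Y)
  = 0.9544 + 0.9544 - 0.9544
  = 0.9544 bits

True. I(X;Y) = 0.9544 bits, which is > 0.5 bits.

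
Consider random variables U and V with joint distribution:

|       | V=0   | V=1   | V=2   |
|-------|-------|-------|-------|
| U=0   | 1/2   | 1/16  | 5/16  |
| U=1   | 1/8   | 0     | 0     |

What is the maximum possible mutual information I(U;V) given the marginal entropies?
The upper bound on mutual information is I(U;V) ≤ min(H(U), H(V)).

Marginal P(U) (row sums):
  P(U=0) = 1/2 + 1/16 + 5/16 = 7/8
  P(U=1) = 1/8 + 0 + 0 = 1/8
Marginal P(V) (column sums):
  P(V=0) = 1/2 + 1/8 = 5/8
  P(V=1) = 1/16 + 0 = 1/16
  P(V=2) = 5/16 + 0 = 5/16

H(U) = -[(7/8)·log₂(7/8) + (1/8)·log₂(1/8)]
  = 0.1686 + 0.3750
  = 0.5436 bits
H(V) = -[(5/8)·log₂(5/8) + (1/16)·log₂(1/16) + (5/16)·log₂(5/16)]
  = 0.4238 + 0.2500 + 0.5244
  = 1.1982 bits

Maximum possible I(U;V) = min(0.5436, 1.1982) = 0.5436 bits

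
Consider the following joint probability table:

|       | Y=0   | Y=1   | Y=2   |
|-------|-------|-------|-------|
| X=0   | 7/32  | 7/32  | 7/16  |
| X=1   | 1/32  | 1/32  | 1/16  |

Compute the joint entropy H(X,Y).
H(X,Y) = -Σ P(X,Y) log₂ P(X,Y), summed over the non-zero cells:
H(X,Y) = -[(7/32)·log₂(7/32) + (7/32)·log₂(7/32) + (7/16)·log₂(7/16) + (1/32)·log₂(1/32) + (1/32)·log₂(1/32) + (1/16)·log₂(1/16)]
  = 0.4796 + 0.4796 + 0.5218 + 0.1563 + 0.1563 + 0.2500
  = 2.0436 bits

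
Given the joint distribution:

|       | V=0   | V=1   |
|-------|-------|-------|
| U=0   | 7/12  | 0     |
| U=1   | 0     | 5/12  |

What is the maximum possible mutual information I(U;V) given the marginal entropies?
The upper bound on mutual information is I(U;V) ≤ min(H(U), H(V)).

Marginal P(U) (row sums):
  P(U=0) = 7/12 + 0 = 7/12
  P(U=1) = 0 + 5/12 = 5/12
Marginal P(V) (column sums):
  P(V=0) = 7/12 + 0 = 7/12
  P(V=1) = 0 + 5/12 = 5/12

H(U) = -[(7/12)·log₂(7/12) + (5/12)·log₂(5/12)]
  = 0.4536 + 0.5263
  = 0.9799 bits
H(V) = -[(7/12)·log₂(7/12) + (5/12)·log₂(5/12)]
  = 0.4536 + 0.5263
  = 0.9799 bits

Maximum possible I(U;V) = min(0.9799, 0.9799) = 0.9799 bits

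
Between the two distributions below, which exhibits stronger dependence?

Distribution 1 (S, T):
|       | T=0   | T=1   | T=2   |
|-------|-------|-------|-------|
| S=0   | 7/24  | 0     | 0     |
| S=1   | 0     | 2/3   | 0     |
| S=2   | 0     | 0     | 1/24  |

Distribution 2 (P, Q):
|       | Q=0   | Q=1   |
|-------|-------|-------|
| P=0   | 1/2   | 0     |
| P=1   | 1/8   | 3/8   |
Distribution 1 (S, T):
Marginal P(S) (row sums):
  P(S=0) = 7/24 + 0 + 0 = 7/24
  P(S=1) = 0 + 2/3 + 0 = 2/3
  P(S=2) = 0 + 0 + 1/24 = 1/24
Marginal P(T) (column sums):
  P(T=0) = 7/24 + 0 + 0 = 7/24
  P(T=1) = 0 + 2/3 + 0 = 2/3
  P(T=2) = 0 + 0 + 1/24 = 1/24

H(S) = -[(7/24)·log₂(7/24) + (2/3)·log₂(2/3) + (1/24)·log₂(1/24)]
  = 0.5185 + 0.3900 + 0.1910
  = 1.0995 bits
H(T) = -[(7/24)·log₂(7/24) + (2/3)·log₂(2/3) + (1/24)·log₂(1/24)]
  = 0.5185 + 0.3900 + 0.1910
  = 1.0995 bits
H(S,T) = -[(7/24)·log₂(7/24) + (2/3)·log₂(2/3) + (1/24)·log₂(1/24)]
  = 0.5185 + 0.3900 + 0.1910
  = 1.0995 bits

I(S;T) = H(S) + H(T) - H(S,T)
  = 1.0995 + 1.0995 - 1.0995
  = 1.0995 bits

Distribution 2 (P, Q):
Marginal P(P) (row sums):
  P(P=0) = 1/2 + 0 = 1/2
  P(P=1) = 1/8 + 3/8 = 1/2
Marginal P(Q) (column sums):
  P(Q=0) = 1/2 + 1/8 = 5/8
  P(Q=1) = 0 + 3/8 = 3/8

H(P) = -[(1/2)·log₂(1/2) + (1/2)·log₂(1/2)]
  = 0.5000 + 0.5000
  = 1.0000 bits
H(Q) = -[(5/8)·log₂(5/8) + (3/8)·log₂(3/8)]
  = 0.4238 + 0.5306
  = 0.9544 bits
H(P,Q) = -[(1/2)·log₂(1/2) + (1/8)·log₂(1/8) + (3/8)·log₂(3/8)]
  = 0.5000 + 0.3750 + 0.5306
  = 1.4056 bits

I(P;Q) = H(P) + H(Q) - H(P,Q)
  = 1.0000 + 0.9544 - 1.4056
  = 0.5488 bits

I(S;T) = 1.0995 bits > I(P;Q) = 0.5488 bits, so (S, T) has the higher mutual information (stronger dependence).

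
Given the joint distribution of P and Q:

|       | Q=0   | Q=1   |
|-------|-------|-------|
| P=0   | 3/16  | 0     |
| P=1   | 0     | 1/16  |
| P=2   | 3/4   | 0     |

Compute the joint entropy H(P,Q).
H(P,Q) = -Σ P(P,Q) log₂ P(P,Q), summed over the non-zero cells:
H(P,Q) = -[(3/16)·log₂(3/16) + (1/16)·log₂(1/16) + (3/4)·log₂(3/4)]
  = 0.4528 + 0.2500 + 0.3113
  = 1.0141 bits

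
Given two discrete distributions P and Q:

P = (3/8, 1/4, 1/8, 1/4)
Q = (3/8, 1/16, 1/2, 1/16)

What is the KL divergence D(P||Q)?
D(P||Q) = Σ P(i) log₂(P(i)/Q(i))
  i=0: (3/8) × log₂((3/8)/(3/8)) = (3/8) × log₂(1) = 0.0000
  i=1: (1/4) × log₂((1/4)/(1/16)) = (1/4) × log₂(4) = 0.5000
  i=2: (1/8) × log₂((1/8)/(1/2)) = (1/8) × log₂(1/4) = -0.2500
  i=3: (1/4) × log₂((1/4)/(1/16)) = (1/4) × log₂(4) = 0.5000
D(P||Q) = 0.0000 + 0.5000 - 0.2500 + 0.5000
  = 0.7500 bits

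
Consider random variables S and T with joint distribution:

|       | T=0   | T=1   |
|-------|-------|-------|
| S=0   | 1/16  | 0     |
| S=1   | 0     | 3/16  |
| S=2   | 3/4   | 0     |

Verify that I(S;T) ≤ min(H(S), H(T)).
Marginal P(S) (row sums):
  P(S=0) = 1/16 + 0 = 1/16
  P(S=1) = 0 + 3/16 = 3/16
  P(S=2) = 3/4 + 0 = 3/4
Marginal P(T) (column sums):
  P(T=0) = 1/16 + 0 + 3/4 = 13/16
  P(T=1) = 0 + 3/16 + 0 = 3/16

H(S) = -[(1/16)·log₂(1/16) + (3/16)·log₂(3/16) + (3/4)·log₂(3/4)]
  = 0.2500 + 0.4528 + 0.3113
  = 1.0141 bits
H(T) = -[(13/16)·log₂(13/16) + (3/16)·log₂(3/16)]
  = 0.2434 + 0.4528
  = 0.6962 bits
H(S,T) = -[(1/16)·log₂(1/16) + (3/16)·log₂(3/16) + (3/4)·log₂(3/4)]
  = 0.2500 + 0.4528 + 0.3113
  = 1.0141 bits

I(S;T) = H(S) + H(T) - H(S,T)
  = 1.0141 + 0.6962 - 1.0141
  = 0.6962 bits

min(H(S), H(T)) = min(1.0141, 0.6962) = 0.6962 bits
Since 0.6962 ≤ 0.6962, the bound is satisfied ✓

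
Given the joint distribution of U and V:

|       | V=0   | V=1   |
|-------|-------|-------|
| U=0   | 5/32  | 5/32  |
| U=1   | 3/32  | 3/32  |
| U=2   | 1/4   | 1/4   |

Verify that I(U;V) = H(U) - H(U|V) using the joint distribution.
Left side, from I(U;V) = H(U) + H(V) - H(U,V):
Marginal P(U) (row sums):
  P(U=0) = 5/32 + 5/32 = 5/16
  P(U=1) = 3/32 + 3/32 = 3/16
  P(U=2) = 1/4 + 1/4 = 1/2
Marginal P(V) (column sums):
  P(V=0) = 5/32 + 3/32 + 1/4 = 1/2
  P(V=1) = 5/32 + 3/32 + 1/4 = 1/2

H(U) = -[(5/16)·log₂(5/16) + (3/16)·log₂(3/16) + (1/2)·log₂(1/2)]
  = 0.5244 + 0.4528 + 0.5000
  = 1.4772 bits
H(V) = -[(1/2)·log₂(1/2) + (1/2)·log₂(1/2)]
  = 0.5000 + 0.5000
  = 1.0000 bits
H(U,V) = -[(5/32)·log₂(5/32) + (5/32)·log₂(5/32) + (3/32)·log₂(3/32) + (3/32)·log₂(3/32) + (1/4)·log₂(1/4) + (1/4)·log₂(1/4)]
  = 0.4184 + 0.4184 + 0.3202 + 0.3202 + 0.5000 + 0.5000
  = 2.4772 bits

I(U;V) = H(U) + H(V) - H(U,V)
  = 1.4772 + 1.0000 - 2.4772
  = 0.0000 bits

Right side, with H(U|V) computed directly from the conditional probabilities:
H(U|V) = -Σ P(U,V)·log₂ P(U|V), where P(U|V) = P(U,V) / P(V)
  (U=0,V=0): P(U|V) = (5/32)/(1/2) = 5/16;  -(5/32)·log₂(5/16) = 0.2622
  (U=0,V=1): P(U|V) = (5/32)/(1/2) = 5/16;  -(5/32)·log₂(5/16) = 0.2622
  (U=1,V=0): P(U|V) = (3/32)/(1/2) = 3/16;  -(3/32)·log₂(3/16) = 0.2264
  (U=1,V=1): P(U|V) = (3/32)/(1/2) = 3/16;  -(3/32)·log₂(3/16) = 0.2264
  (U=2,V=0): P(U|V) = (1/4)/(1/2) = 1/2;  -(1/4)·log₂(1/2) = 0.2500
  (U=2,V=1): P(U|V) = (1/4)/(1/2) = 1/2;  -(1/4)·log₂(1/2) = 0.2500
H(U|V) = 0.2622 + 0.2622 + 0.2264 + 0.2264 + 0.2500 + 0.2500
  = 1.4772 bits
H(U) - H(U|V) = 1.4772 - 1.4772 = 0.0000 bits

Both sides equal 0.0000 bits, so I(U;V) = H(U) - H(U|V) ✓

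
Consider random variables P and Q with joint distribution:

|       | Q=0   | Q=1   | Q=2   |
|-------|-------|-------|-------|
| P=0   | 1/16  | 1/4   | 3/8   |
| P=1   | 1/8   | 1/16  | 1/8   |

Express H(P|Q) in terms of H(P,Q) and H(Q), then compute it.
H(P|Q) = H(P,Q) - H(Q)

Marginal P(Q) (column sums):
  P(Q=0) = 1/16 + 1/8 = 3/16
  P(Q=1) = 1/4 + 1/16 = 5/16
  P(Q=2) = 3/8 + 1/8 = 1/2

H(P,Q) = -[(1/16)·log₂(1/16) + (1/4)·log₂(1/4) + (3/8)·log₂(3/8) + (1/8)·log₂(1/8) + (1/16)·log₂(1/16) + (1/8)·log₂(1/8)]
  = 0.2500 + 0.5000 + 0.5306 + 0.3750 + 0.2500 + 0.3750
  = 2.2806 bits
H(Q) = -[(3/16)·log₂(3/16) + (5/16)·log₂(5/16) + (1/2)·log₂(1/2)]
  = 0.4528 + 0.5244 + 0.5000
  = 1.4772 bits

H(P|Q) = 2.2806 - 1.4772 = 0.8034 bits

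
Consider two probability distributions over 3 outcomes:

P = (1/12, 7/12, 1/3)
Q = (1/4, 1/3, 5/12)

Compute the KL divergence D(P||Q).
D(P||Q) = Σ P(i) log₂(P(i)/Q(i))
  i=0: (1/12) × log₂((1/12)/(1/4)) = (1/12) × log₂(1/3) = -0.1321
  i=1: (7/12) × log₂((7/12)/(1/3)) = (7/12) × log₂(7/4) = 0.4710
  i=2: (1/3) × log₂((1/3)/(5/12)) = (1/3) × log₂(4/5) = -0.1073
D(P||Q) = -0.1321 + 0.4710 - 0.1073
  = 0.2316 bits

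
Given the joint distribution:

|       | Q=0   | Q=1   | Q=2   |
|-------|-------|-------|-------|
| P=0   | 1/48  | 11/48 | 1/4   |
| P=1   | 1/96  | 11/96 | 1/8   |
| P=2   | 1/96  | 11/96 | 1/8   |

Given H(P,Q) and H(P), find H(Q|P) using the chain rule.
From the chain rule: H(P,Q) = H(P) + H(Q|P)
Therefore: H(Q|P) = H(P,Q) - H(P)

H(P,Q) = -[(1/48)·log₂(1/48) + (11/48)·log₂(11/48) + (1/4)·log₂(1/4) + (1/96)·log₂(1/96) + (11/96)·log₂(11/96) + (1/8)·log₂(1/8) + (1/96)·log₂(1/96) + (11/96)·log₂(11/96) + (1/8)·log₂(1/8)]
  = 0.1164 + 0.4871 + 0.5000 + 0.0686 + 0.3581 + 0.3750 + 0.0686 + 0.3581 + 0.3750
  = 2.7069 bits
Marginal P(P) (row sums):
  P(P=0) = 1/48 + 11/48 + 1/4 = 1/2
  P(P=1) = 1/96 + 11/96 + 1/8 = 1/4
  P(P=2) = 1/96 + 11/96 + 1/8 = 1/4
H(P) = -[(1/2)·log₂(1/2) + (1/4)·log₂(1/4) + (1/4)·log₂(1/4)]
  = 0.5000 + 0.5000 + 0.5000
  = 1.5000 bits

H(Q|P) = 2.7069 - 1.5000 = 1.2069 bits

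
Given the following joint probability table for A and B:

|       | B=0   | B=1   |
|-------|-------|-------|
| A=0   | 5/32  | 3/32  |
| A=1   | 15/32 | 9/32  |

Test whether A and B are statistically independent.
Marginal P(A) (row sums):
  P(A=0) = 5/32 + 3/32 = 1/4
  P(A=1) = 15/32 + 9/32 = 3/4
Marginal P(B) (column sums):
  P(B=0) = 5/32 + 15/32 = 5/8
  P(B=1) = 3/32 + 9/32 = 3/8

A and B are independent iff P(A=i,B=j) = P(A=i)·P(B=j) for every cell.
  P(A=0)·P(B=0) = 1/4 × 5/8 = 5/32 = P(A=0,B=0) ✓
  P(A=0)·P(B=1) = 1/4 × 3/8 = 3/32 = P(A=0,B=1) ✓
  P(A=1)·P(B=0) = 3/4 × 5/8 = 15/32 = P(A=1,B=0) ✓
  P(A=1)·P(B=1) = 3/4 × 3/8 = 9/32 = P(A=1,B=1) ✓

Yes, A and B are independent: every cell factors, so I(A;B) = 0 bits.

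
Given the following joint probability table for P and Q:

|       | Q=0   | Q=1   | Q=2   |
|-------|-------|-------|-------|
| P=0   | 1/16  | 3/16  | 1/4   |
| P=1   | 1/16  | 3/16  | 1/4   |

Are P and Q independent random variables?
Marginal P(P) (row sums):
  P(P=0) = 1/16 + 3/16 + 1/4 = 1/2
  P(P=1) = 1/16 + 3/16 + 1/4 = 1/2
Marginal P(Q) (column sums):
  P(Q=0) = 1/16 + 1/16 = 1/8
  P(Q=1) = 3/16 + 3/16 = 3/8
  P(Q=2) = 1/4 + 1/4 = 1/2

P and Q are independent iff P(P=i,Q=j) = P(P=i)·P(Q=j) for every cell.
  P(P=0)·P(Q=0) = 1/2 × 1/8 = 1/16 = P(P=0,Q=0) ✓
  P(P=0)·P(Q=1) = 1/2 × 3/8 = 3/16 = P(P=0,Q=1) ✓
  P(P=0)·P(Q=2) = 1/2 × 1/2 = 1/4 = P(P=0,Q=2) ✓
  P(P=1)·P(Q=0) = 1/2 × 1/8 = 1/16 = P(P=1,Q=0) ✓
  P(P=1)·P(Q=1) = 1/2 × 3/8 = 3/16 = P(P=1,Q=1) ✓
  P(P=1)·P(Q=2) = 1/2 × 1/2 = 1/4 = P(P=1,Q=2) ✓

Yes, P and Q are independent: every cell factors, so I(P;Q) = 0 bits.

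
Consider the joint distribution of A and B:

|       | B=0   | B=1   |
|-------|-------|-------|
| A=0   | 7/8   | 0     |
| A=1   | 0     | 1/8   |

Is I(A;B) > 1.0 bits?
Marginal P(A) (row sums):
  P(A=0) = 7/8 + 0 = 7/8
  P(A=1) = 0 + 1/8 = 1/8
Marginal P(B) (column sums):
  P(B=0) = 7/8 + 0 = 7/8
  P(B=1) = 0 + 1/8 = 1/8

H(A) = -[(7/8)·log₂(7/8) + (1/8)·log₂(1/8)]
  = 0.1686 + 0.3750
  = 0.5436 bits
H(B) = -[(7/8)·log₂(7/8) + (1/8)·log₂(1/8)]
  = 0.1686 + 0.3750
  = 0.5436 bits
H(A,B) = -[(7/8)·log₂(7/8) + (1/8)·log₂(1/8)]
  = 0.1686 + 0.3750
  = 0.5436 bits

I(A;B) = H(A) + H(B) - H(A,B)
  = 0.5436 + 0.5436 - 0.5436
  = 0.5436 bits

No. I(A;B) = 0.5436 bits, which is ≤ 1.0 bits.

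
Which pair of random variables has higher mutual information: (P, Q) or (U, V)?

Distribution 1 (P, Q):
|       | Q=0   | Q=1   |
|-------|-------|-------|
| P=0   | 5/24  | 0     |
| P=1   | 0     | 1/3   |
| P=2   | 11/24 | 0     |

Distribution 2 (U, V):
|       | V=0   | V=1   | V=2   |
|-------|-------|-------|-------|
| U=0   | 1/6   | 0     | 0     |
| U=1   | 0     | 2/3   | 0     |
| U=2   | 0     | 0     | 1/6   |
Distribution 1 (P, Q):
Marginal P(P) (row sums):
  P(P=0) = 5/24 + 0 = 5/24
  P(P=1) = 0 + 1/3 = 1/3
  P(P=2) = 11/24 + 0 = 11/24
Marginal P(Q) (column sums):
  P(Q=0) = 5/24 + 0 + 11/24 = 2/3
  P(Q=1) = 0 + 1/3 + 0 = 1/3

H(P) = -[(5/24)·log₂(5/24) + (1/3)·log₂(1/3) + (11/24)·log₂(11/24)]
  = 0.4715 + 0.5283 + 0.5159
  = 1.5157 bits
H(Q) = -[(2/3)·log₂(2/3) + (1/3)·log₂(1/3)]
  = 0.3900 + 0.5283
  = 0.9183 bits
H(P,Q) = -[(5/24)·log₂(5/24) + (1/3)·log₂(1/3) + (11/24)·log₂(11/24)]
  = 0.4715 + 0.5283 + 0.5159
  = 1.5157 bits

I(P;Q) = H(P) + H(Q) - H(P,Q)
  = 1.5157 + 0.9183 - 1.5157
  = 0.9183 bits

Distribution 2 (U, V):
Marginal P(U) (row sums):
  P(U=0) = 1/6 + 0 + 0 = 1/6
  P(U=1) = 0 + 2/3 + 0 = 2/3
  P(U=2) = 0 + 0 + 1/6 = 1/6
Marginal P(V) (column sums):
  P(V=0) = 1/6 + 0 + 0 = 1/6
  P(V=1) = 0 + 2/3 + 0 = 2/3
  P(V=2) = 0 + 0 + 1/6 = 1/6

H(U) = -[(1/6)·log₂(1/6) + (2/3)·log₂(2/3) + (1/6)·log₂(1/6)]
  = 0.4308 + 0.3900 + 0.4308
  = 1.2516 bits
H(V) = -[(1/6)·log₂(1/6) + (2/3)·log₂(2/3) + (1/6)·log₂(1/6)]
  = 0.4308 + 0.3900 + 0.4308
  = 1.2516 bits
H(U,V) = -[(1/6)·log₂(1/6) + (2/3)·log₂(2/3) + (1/6)·log₂(1/6)]
  = 0.4308 + 0.3900 + 0.4308
  = 1.2516 bits

I(U;V) = H(U) + H(V) - H(U,V)
  = 1.2516 + 1.2516 - 1.2516
  = 1.2516 bits

I(U;V) = 1.2516 bits > I(P;Q) = 0.9183 bits, so (U, V) has the higher mutual information (stronger dependence).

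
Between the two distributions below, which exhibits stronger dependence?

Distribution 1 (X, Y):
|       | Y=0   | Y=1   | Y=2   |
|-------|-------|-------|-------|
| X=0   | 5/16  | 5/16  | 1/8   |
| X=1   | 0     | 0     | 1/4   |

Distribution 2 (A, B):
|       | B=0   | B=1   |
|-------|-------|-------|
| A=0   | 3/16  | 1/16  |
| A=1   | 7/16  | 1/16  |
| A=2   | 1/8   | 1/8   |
Distribution 1 (X, Y):
Marginal P(X) (row sums):
  P(X=0) = 5/16 + 5/16 + 1/8 = 3/4
  P(X=1) = 0 + 0 + 1/4 = 1/4
Marginal P(Y) (column sums):
  P(Y=0) = 5/16 + 0 = 5/16
  P(Y=1) = 5/16 + 0 = 5/16
  P(Y=2) = 1/8 + 1/4 = 3/8

H(X) = -[(3/4)·log₂(3/4) + (1/4)·log₂(1/4)]
  = 0.3113 + 0.5000
  = 0.8113 bits
H(Y) = -[(5/16)·log₂(5/16) + (5/16)·log₂(5/16) + (3/8)·log₂(3/8)]
  = 0.5244 + 0.5244 + 0.5306
  = 1.5794 bits
H(X,Y) = -[(5/16)·log₂(5/16) + (5/16)·log₂(5/16) + (1/8)·log₂(1/8) + (1/4)·log₂(1/4)]
  = 0.5244 + 0.5244 + 0.3750 + 0.5000
  = 1.9238 bits

I(X;Y) = H(X) + H(Y) - H(X,Y)
  = 0.8113 + 1.5794 - 1.9238
  = 0.4669 bits

Distribution 2 (A, B):
Marginal P(A) (row sums):
  P(A=0) = 3/16 + 1/16 = 1/4
  P(A=1) = 7/16 + 1/16 = 1/2
  P(A=2) = 1/8 + 1/8 = 1/4
Marginal P(B) (column sums):
  P(B=0) = 3/16 + 7/16 + 1/8 = 3/4
  P(B=1) = 1/16 + 1/16 + 1/8 = 1/4

H(A) = -[(1/4)·log₂(1/4) + (1/2)·log₂(1/2) + (1/4)·log₂(1/4)]
  = 0.5000 + 0.5000 + 0.5000
  = 1.5000 bits
H(B) = -[(3/4)·log₂(3/4) + (1/4)·log₂(1/4)]
  = 0.3113 + 0.5000
  = 0.8113 bits
H(A,B) = -[(3/16)·log₂(3/16) + (1/16)·log₂(1/16) + (7/16)·log₂(7/16) + (1/16)·log₂(1/16) + (1/8)·log₂(1/8) + (1/8)·log₂(1/8)]
  = 0.4528 + 0.2500 + 0.5218 + 0.2500 + 0.3750 + 0.3750
  = 2.2246 bits

I(A;B) = H(A) + H(B) - H(A,B)
  = 1.5000 + 0.8113 - 2.2246
  = 0.0867 bits

I(X;Y) = 0.4669 bits > I(A;B) = 0.0867 bits, so (X, Y) has the higher mutual information (stronger dependence).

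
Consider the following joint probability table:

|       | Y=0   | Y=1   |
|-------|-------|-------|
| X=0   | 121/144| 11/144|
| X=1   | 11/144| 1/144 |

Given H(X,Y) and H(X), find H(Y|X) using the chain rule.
From the chain rule: H(X,Y) = H(X) + H(Y|X)
Therefore: H(Y|X) = H(X,Y) - H(X)

H(X,Y) = -[(121/144)·log₂(121/144) + (11/144)·log₂(11/144) + (11/144)·log₂(11/144) + (1/144)·log₂(1/144)]
  = 0.2110 + 0.2834 + 0.2834 + 0.0498
  = 0.8276 bits
Marginal P(X) (row sums):
  P(X=0) = 121/144 + 11/144 = 11/12
  P(X=1) = 11/144 + 1/144 = 1/12
H(X) = -[(11/12)·log₂(11/12) + (1/12)·log₂(1/12)]
  = 0.1151 + 0.2987
  = 0.4138 bits

H(Y|X) = 0.8276 - 0.4138 = 0.4138 bits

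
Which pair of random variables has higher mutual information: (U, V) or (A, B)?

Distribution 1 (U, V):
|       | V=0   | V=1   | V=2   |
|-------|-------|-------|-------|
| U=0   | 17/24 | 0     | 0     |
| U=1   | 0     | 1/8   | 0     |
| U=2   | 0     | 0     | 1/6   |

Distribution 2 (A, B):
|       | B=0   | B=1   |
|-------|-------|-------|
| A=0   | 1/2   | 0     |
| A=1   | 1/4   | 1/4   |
Distribution 1 (U, V):
Marginal P(U) (row sums):
  P(U=0) = 17/24 + 0 + 0 = 17/24
  P(U=1) = 0 + 1/8 + 0 = 1/8
  P(U=2) = 0 + 0 + 1/6 = 1/6
Marginal P(V) (column sums):
  P(V=0) = 17/24 + 0 + 0 = 17/24
  P(V=1) = 0 + 1/8 + 0 = 1/8
  P(V=2) = 0 + 0 + 1/6 = 1/6

H(U) = -[(17/24)·log₂(17/24) + (1/8)·log₂(1/8) + (1/6)·log₂(1/6)]
  = 0.3524 + 0.3750 + 0.4308
  = 1.1582 bits
H(V) = -[(17/24)·log₂(17/24) + (1/8)·log₂(1/8) + (1/6)·log₂(1/6)]
  = 0.3524 + 0.3750 + 0.4308
  = 1.1582 bits
H(U,V) = -[(17/24)·log₂(17/24) + (1/8)·log₂(1/8) + (1/6)·log₂(1/6)]
  = 0.3524 + 0.3750 + 0.4308
  = 1.1582 bits

I(U;V) = H(U) + H(V) - H(U,V)
  = 1.1582 + 1.1582 - 1.1582
  = 1.1582 bits

Distribution 2 (A, B):
Marginal P(A) (row sums):
  P(A=0) = 1/2 + 0 = 1/2
  P(A=1) = 1/4 + 1/4 = 1/2
Marginal P(B) (column sums):
  P(B=0) = 1/2 + 1/4 = 3/4
  P(B=1) = 0 + 1/4 = 1/4

H(A) = -[(1/2)·log₂(1/2) + (1/2)·log₂(1/2)]
  = 0.5000 + 0.5000
  = 1.0000 bits
H(B) = -[(3/4)·log₂(3/4) + (1/4)·log₂(1/4)]
  = 0.3113 + 0.5000
  = 0.8113 bits
H(A,B) = -[(1/2)·log₂(1/2) + (1/4)·log₂(1/4) + (1/4)·log₂(1/4)]
  = 0.5000 + 0.5000 + 0.5000
  = 1.5000 bits

I(A;B) = H(A) + H(B) - H(A,B)
  = 1.0000 + 0.8113 - 1.5000
  = 0.3113 bits

I(U;V) = 1.1582 bits > I(A;B) = 0.3113 bits, so (U, V) has the higher mutual information (stronger dependence).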